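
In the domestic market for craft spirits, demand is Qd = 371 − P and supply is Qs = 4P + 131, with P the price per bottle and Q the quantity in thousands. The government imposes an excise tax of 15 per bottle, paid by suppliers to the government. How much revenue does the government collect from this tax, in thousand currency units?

Before the tax: set 371 − P = 4P + 131 → P* = 48, Q* = 323.
With the tax collected from suppliers, supply shifts: Qs = 4(P − 15) + 131.
Solving gives Q = 311 with buyers paying 60 and suppliers receiving 45 (the 15 wedge).
Revenue = t · Q = 15 · 311 = 4665.

Tax revenue = 4665 thousand.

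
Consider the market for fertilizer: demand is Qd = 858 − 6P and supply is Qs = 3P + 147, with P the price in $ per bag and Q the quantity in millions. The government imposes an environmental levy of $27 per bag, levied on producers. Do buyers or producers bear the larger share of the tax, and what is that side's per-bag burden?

Before the tax: set 858 − 6P = 3P + 147 → P* = $79, Q* = 384.
With the tax collected from producers, supply shifts: Qs = 3(P − 27) + 147.
Solving gives Q = 330 with buyers paying $88 and producers receiving $61 (the $27 wedge).
Per-bag burden: buyers $9, producers $18.
Producers take the larger share because supply is less price-elastic here (demand slope 6 vs supply slope 3).
The less price-elastic side of the market bears the larger share of a per-unit tax.

Producers bear the larger share: $18 per bag.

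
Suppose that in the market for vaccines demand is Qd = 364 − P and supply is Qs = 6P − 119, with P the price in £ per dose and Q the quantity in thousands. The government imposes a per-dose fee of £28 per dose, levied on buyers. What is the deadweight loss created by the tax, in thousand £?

Without the tax, 364 − P = 6P − 119 gives 7P = 483, so P* = £69 and Q* = 295.
With the tax collected from buyers, demand (in seller-price terms) shifts: Qd = 364 − (P + 28).
Solving gives Q = 271 with buyers paying £93 and suppliers receiving £65 (the £28 wedge).
Quantity falls by |ΔQ| = |295 − 271| = 24.
DWL = ½ · t · |ΔQ| = ½ · 28 · 24 = £336.

Deadweight loss = £336 thousand.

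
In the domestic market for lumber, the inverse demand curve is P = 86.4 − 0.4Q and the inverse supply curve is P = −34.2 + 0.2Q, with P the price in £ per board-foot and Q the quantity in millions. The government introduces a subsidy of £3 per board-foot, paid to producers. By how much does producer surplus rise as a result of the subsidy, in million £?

Producer surplus rises by £203.5 million.

Inverting to Q(P) form: Qd = 216 − 2.5P; Qs = 5P + 171.
Before the subsidy: set 216 − 2.5P = 5P + 171 → P* = £6, Q* = 201.
With a per-unit subsidy paid to producers, each receives P + 3 per unit sold, so supply becomes Qs = 5(P + 3) + 171.
Solving gives Q = 206 with consumers paying £4 and producers receiving £7 (the £3 wedge).
ΔPS is the trapezoid between Q = 206 and Q = 201 of height £1: ½ · (201 + 206) · 1 = £203.5.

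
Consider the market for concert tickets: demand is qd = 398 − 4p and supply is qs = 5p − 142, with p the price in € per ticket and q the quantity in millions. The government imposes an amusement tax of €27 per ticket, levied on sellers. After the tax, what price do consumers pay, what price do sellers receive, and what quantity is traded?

Consumers pay €75; sellers receive €48; quantity = 98.

Before the tax: set 398 − 4p = 5p − 142 → p* = €60, q* = 158.
With the tax collected from sellers, supply shifts: qs = 5(p − 27) − 142.
Solving gives q = 98 with consumers paying €75 and sellers receiving €48 (the €27 wedge).
The less price-elastic side of the market bears the larger share of a per-unit tax.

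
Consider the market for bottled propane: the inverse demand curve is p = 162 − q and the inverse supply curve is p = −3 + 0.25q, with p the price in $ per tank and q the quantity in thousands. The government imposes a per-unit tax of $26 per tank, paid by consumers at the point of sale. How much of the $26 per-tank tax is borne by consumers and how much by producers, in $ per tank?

Inverting to q(p) form: qd = 162 − p; qs = 4p + 12.
Without the tax, 162 − p = 4p + 12 gives 5p = 150, so p* = $30 and q* = 132.
With the tax collected from consumers, demand (in seller-price terms) shifts: qd = 162 − (p + 26).
New equilibrium: consumers pay $50.8, producers receive $24.8, q = 111.2. (Wedge: pb − ps = 26.)
Burden on consumers: $20.8; on producers: $5.2. (They sum to $26.)

Consumers bear $20.8 per tank; producers bear $5.2 per tank.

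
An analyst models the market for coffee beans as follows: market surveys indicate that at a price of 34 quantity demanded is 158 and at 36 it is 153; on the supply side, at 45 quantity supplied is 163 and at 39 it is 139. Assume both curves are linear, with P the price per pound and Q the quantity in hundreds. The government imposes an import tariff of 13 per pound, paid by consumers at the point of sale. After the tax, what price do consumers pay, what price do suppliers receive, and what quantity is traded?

Demand slope: (153 − 158)/(36 − 34) = -2.5, so Qd = 243 − 2.5P.
Supply slope: (139 − 163)/(39 − 45) = 4, so Qs = 4P − 17.
Before the tax: set 243 − 2.5P = 4P − 17 → P* = 40, Q* = 143.
With the tax collected from consumers, demand (in seller-price terms) shifts: Qd = 243 − 2.5(P + 13).
Solving gives Q = 123 with consumers paying 48 and suppliers receiving 35 (the 13 wedge).

Consumers pay 48; suppliers receive 35; quantity = 123.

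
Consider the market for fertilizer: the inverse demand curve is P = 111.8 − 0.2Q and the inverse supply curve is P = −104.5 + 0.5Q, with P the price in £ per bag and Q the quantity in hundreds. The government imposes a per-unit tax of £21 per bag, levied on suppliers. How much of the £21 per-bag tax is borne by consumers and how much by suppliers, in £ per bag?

Consumers bear £6 per bag; suppliers bear £15 per bag.

Rewrite in direct form: Qd = 559 − 5P and Qs = 2P + 209.
Before the tax: set 559 − 5P = 2P + 209 → P* = £50, Q* = 309.
With the tax collected from suppliers, supply shifts: Qs = 2(P − 21) + 209.
Solving gives Q = 279 with consumers paying £56 and suppliers receiving £35 (the £21 wedge).
Burden on consumers: £6; on suppliers: £15. (They sum to £21.)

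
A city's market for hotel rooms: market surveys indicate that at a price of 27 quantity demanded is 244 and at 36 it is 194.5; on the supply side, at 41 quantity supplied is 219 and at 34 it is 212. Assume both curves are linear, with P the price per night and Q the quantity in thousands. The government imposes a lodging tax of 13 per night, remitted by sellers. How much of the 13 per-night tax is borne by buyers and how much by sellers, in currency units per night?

Demand slope: (194.5 − 244)/(36 − 27) = -5.5, so Qd = 392.5 − 5.5P.
Supply slope: (212 − 219)/(34 − 41) = 1, so Qs = P + 178.
Without the tax, 392.5 − 5.5P = P + 178 gives 6.5P = 214.5, so P* = 33 and Q* = 211.
With the tax collected from sellers, supply shifts: Qs = (P − 13) + 178.
New equilibrium: buyers pay 35, sellers receive 22, Q = 200. (Wedge: Pb − Ps = 13.)
Burden on buyers: 2; on sellers: 11. (They sum to 13.)

Buyers bear 2 per night; sellers bear 11 per night.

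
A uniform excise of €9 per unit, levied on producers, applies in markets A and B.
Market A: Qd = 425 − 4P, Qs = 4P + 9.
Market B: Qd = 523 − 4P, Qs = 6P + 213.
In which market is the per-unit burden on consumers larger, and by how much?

Market A: pre-tax P* = €52, Q* = 217; post-tax Q = 199; per-unit burden on consumers = €4.5.
Market B: pre-tax P* = €31, Q* = 399; post-tax Q = 377.4; per-unit burden on consumers = €5.4.
Difference: €4.5 vs €5.4 → market B is larger by €0.9.

Market B, by €0.9.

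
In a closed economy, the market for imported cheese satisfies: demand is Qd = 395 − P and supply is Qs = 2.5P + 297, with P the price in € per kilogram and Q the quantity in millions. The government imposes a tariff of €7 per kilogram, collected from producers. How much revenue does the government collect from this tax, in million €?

Tax revenue = €2534 million.

Without the tax, 395 − P = 2.5P + 297 gives 3.5P = 98, so P* = €28 and Q* = 367.
With the tax collected from producers, supply shifts: Qs = 2.5(P − 7) + 297.
New equilibrium: consumers pay €33, producers receive €26, Q = 362. (Wedge: Pb − Ps = 7.)
Revenue = t · Q = 7 · 362 = €2534.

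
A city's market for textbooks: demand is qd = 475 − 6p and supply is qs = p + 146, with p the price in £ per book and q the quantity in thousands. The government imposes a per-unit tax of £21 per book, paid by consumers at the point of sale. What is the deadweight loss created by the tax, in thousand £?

Deadweight loss = £189 thousand.

Without the tax, 475 − 6p = p + 146 gives 7p = 329, so p* = £47 and q* = 193.
With the tax collected from consumers, demand (in seller-price terms) shifts: qd = 475 − 6(p + 21).
Solving gives q = 175 with consumers paying £50 and producers receiving £29 (the £21 wedge).
Quantity falls by |ΔQ| = |193 − 175| = 18.
DWL = ½ · t · |ΔQ| = ½ · 21 · 18 = £189.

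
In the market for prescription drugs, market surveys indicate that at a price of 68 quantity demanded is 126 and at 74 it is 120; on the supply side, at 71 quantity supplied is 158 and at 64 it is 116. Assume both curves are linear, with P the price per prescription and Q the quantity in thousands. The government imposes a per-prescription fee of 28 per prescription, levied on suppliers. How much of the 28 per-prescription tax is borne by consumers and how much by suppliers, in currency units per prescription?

Consumers bear 24 per prescription; suppliers bear 4 per prescription.

Demand slope: (120 − 126)/(74 − 68) = -1, so Qd = 194 − P.
Supply slope: (116 − 158)/(64 − 71) = 6, so Qs = 6P − 268.
Before the tax: set 194 − P = 6P − 268 → P* = 66, Q* = 128.
With the tax collected from suppliers, supply shifts: Qs = 6(P − 28) − 268.
Solving gives Q = 104 with consumers paying 90 and suppliers receiving 62 (the 28 wedge).
Burden on consumers: 24; on suppliers: 4. (They sum to 28.)
The less price-elastic side of the market bears the larger share of a per-unit tax.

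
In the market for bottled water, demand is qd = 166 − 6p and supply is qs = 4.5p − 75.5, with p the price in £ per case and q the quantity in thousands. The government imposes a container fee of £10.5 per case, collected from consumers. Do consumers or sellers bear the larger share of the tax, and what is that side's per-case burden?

Sellers bear the larger share: £6 per case.

Before the tax: set 166 − 6p = 4.5p − 75.5 → p* = £23, q* = 28.
With the tax collected from consumers, demand (in seller-price terms) shifts: qd = 166 − 6(p + 10.5).
Solving gives q = 1 with consumers paying £27.5 and sellers receiving £17 (the £10.5 wedge).
Per-case burden: consumers £4.5, sellers £6.
Sellers take the larger share because supply is less price-elastic here (demand slope 6 vs supply slope 4.5).
The less price-elastic side of the market bears the larger share of a per-unit tax.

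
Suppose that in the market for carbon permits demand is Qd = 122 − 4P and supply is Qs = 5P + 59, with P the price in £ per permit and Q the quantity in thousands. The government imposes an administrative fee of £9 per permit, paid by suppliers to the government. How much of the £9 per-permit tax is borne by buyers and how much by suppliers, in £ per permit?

Buyers bear £5 per permit; suppliers bear £4 per permit.

Without the tax, 122 − 4P = 5P + 59 gives 9P = 63, so P* = £7 and Q* = 94.
With the tax collected from suppliers, supply shifts: Qs = 5(P − 9) + 59.
Solving gives Q = 74 with buyers paying £12 and suppliers receiving £3 (the £9 wedge).
Burden on buyers: £5; on suppliers: £4. (They sum to £9.)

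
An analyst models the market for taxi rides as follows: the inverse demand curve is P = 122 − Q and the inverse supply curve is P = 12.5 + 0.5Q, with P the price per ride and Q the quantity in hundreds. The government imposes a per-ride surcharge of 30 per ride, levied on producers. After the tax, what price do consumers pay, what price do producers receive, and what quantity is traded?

Inverting to Q(P) form: Qd = 122 − P; Qs = 2P − 25.
Before the tax: set 122 − P = 2P − 25 → P* = 49, Q* = 73.
With the tax collected from producers, supply shifts: Qs = 2(P − 30) − 25.
New equilibrium: consumers pay 69, producers receive 39, Q = 53. (Wedge: Pb − Ps = 30.)

Consumers pay 69; producers receive 39; quantity = 53.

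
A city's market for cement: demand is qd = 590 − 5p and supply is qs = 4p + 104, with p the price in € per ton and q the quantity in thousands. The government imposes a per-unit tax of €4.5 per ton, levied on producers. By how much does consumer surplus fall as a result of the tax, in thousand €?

Consumer surplus falls by €630 thousand.

Without the tax, 590 − 5p = 4p + 104 gives 9p = 486, so p* = €54 and q* = 320.
With the tax collected from producers, supply shifts: qs = 4(p − 4.5) + 104.
New equilibrium: consumers pay €56, producers receive €51.5, q = 310. (Wedge: pb − ps = 4.5.)
ΔCS is the trapezoid between Q = 310 and Q = 320 of height €2: ½ · (320 + 310) · 2 = €630.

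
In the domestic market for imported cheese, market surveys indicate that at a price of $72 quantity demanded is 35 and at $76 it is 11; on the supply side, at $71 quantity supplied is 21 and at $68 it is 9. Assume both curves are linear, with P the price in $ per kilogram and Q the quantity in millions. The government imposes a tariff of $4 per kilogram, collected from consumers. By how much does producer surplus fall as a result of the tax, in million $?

Demand slope: (11 − 35)/(76 − 72) = -6, so Qd = 467 − 6P.
Supply slope: (9 − 21)/(68 − 71) = 4, so Qs = 4P − 263.
Without the tax, 467 − 6P = 4P − 263 gives 10P = 730, so P* = $73 and Q* = 29.
With the tax collected from consumers, demand (in seller-price terms) shifts: Qd = 467 − 6(P + 4).
Solving gives Q = 19.4 with consumers paying $74.6 and sellers receiving $70.6 (the $4 wedge).
ΔPS is the trapezoid between Q = 19.4 and Q = 29 of height $2.4: ½ · (29 + 19.4) · 2.4 = $58.08.

Producer surplus falls by $58.08 million.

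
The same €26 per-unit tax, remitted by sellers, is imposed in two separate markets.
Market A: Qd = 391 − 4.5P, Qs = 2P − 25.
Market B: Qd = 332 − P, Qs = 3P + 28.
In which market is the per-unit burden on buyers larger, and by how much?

Market B, by €11.5.

Market A: pre-tax P* = €64, Q* = 103; post-tax Q = 67; per-unit burden on buyers = €8.
Market B: pre-tax P* = €76, Q* = 256; post-tax Q = 236.5; per-unit burden on buyers = €19.5.
Difference: €8 vs €19.5 → market B is larger by €11.5.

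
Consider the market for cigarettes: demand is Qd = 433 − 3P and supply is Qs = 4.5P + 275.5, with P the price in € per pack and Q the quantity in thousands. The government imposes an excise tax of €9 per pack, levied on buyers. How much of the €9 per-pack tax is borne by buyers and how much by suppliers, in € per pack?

Buyers bear €5.4 per pack; suppliers bear €3.6 per pack.

Without the tax, 433 − 3P = 4.5P + 275.5 gives 7.5P = 157.5, so P* = €21 and Q* = 370.
With the tax collected from buyers, demand (in seller-price terms) shifts: Qd = 433 − 3(P + 9).
New equilibrium: buyers pay €26.4, suppliers receive €17.4, Q = 353.8. (Wedge: Pb − Ps = 9.)
Burden on buyers: €5.4; on suppliers: €3.6. (They sum to €9.)
The less price-elastic side of the market bears the larger share of a per-unit tax.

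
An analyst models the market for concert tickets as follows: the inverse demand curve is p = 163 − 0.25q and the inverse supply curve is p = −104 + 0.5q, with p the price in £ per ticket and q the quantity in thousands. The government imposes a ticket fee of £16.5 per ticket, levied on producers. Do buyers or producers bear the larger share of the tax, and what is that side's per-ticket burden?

Rewrite in direct form: qd = 652 − 4p and qs = 2p + 208.
Without the tax, 652 − 4p = 2p + 208 gives 6p = 444, so p* = £74 and q* = 356.
With the tax collected from producers, supply shifts: qs = 2(p − 16.5) + 208.
Solving gives q = 334 with buyers paying £79.5 and producers receiving £63 (the £16.5 wedge).
Per-ticket burden: buyers £5.5, producers £11.
Producers take the larger share because supply is less price-elastic here (demand slope 4 vs supply slope 2).
The less price-elastic side of the market bears the larger share of a per-unit tax.

Producers bear the larger share: £11 per ticket.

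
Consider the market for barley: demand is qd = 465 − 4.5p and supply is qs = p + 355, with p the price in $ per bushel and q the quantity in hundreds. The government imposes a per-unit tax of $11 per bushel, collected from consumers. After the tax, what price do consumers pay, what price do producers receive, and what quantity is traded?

Without the tax, 465 − 4.5p = p + 355 gives 5.5p = 110, so p* = $20 and q* = 375.
With the tax collected from consumers, demand (in seller-price terms) shifts: qd = 465 − 4.5(p + 11).
New equilibrium: consumers pay $22, producers receive $11, q = 366. (Wedge: pb − ps = 11.)
The less price-elastic side of the market bears the larger share of a per-unit tax.

Consumers pay $22; producers receive $11; quantity = 366.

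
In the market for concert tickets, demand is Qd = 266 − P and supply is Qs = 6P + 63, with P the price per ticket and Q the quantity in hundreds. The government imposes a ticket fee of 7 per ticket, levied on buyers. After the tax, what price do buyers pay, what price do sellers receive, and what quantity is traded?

Buyers pay 35; sellers receive 28; quantity = 231.

Before the tax: set 266 − P = 6P + 63 → P* = 29, Q* = 237.
With the tax collected from buyers, demand (in seller-price terms) shifts: Qd = 266 − (P + 7).
New equilibrium: buyers pay 35, sellers receive 28, Q = 231. (Wedge: Pb − Ps = 7.)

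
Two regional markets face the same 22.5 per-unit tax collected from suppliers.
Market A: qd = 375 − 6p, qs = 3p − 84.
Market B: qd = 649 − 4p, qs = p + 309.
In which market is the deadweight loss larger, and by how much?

Market A, by 303.75.

Market A: pre-tax p* = 51, q* = 69; post-tax q = 24; deadweight loss = 506.25.
Market B: pre-tax p* = 68, q* = 377; post-tax q = 359; deadweight loss = 202.5.
Difference: 506.25 vs 202.5 → market A is larger by 303.75.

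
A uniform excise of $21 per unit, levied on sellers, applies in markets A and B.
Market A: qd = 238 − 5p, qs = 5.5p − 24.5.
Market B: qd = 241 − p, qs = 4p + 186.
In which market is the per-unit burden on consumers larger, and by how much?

Market A: pre-tax p* = $25, q* = 113; post-tax q = 58; per-unit burden on consumers = $11.
Market B: pre-tax p* = $11, q* = 230; post-tax q = 213.2; per-unit burden on consumers = $16.8.
Difference: $11 vs $16.8 → market B is larger by $5.8.

Market B, by $5.8.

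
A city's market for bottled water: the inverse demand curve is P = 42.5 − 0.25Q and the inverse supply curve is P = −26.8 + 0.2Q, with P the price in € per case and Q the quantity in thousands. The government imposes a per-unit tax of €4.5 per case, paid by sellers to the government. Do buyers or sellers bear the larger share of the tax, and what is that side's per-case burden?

Buyers bear the larger share: €2.5 per case.

Inverting to Q(P) form: Qd = 170 − 4P; Qs = 5P + 134.
Before the tax: set 170 − 4P = 5P + 134 → P* = €4, Q* = 154.
With the tax collected from sellers, supply shifts: Qs = 5(P − 4.5) + 134.
New equilibrium: buyers pay €6.5, sellers receive €2, Q = 144. (Wedge: Pb − Ps = 4.5.)
Per-case burden: buyers €2.5, sellers €2.
Buyers take the larger share because demand is less price-elastic here (demand slope 4 vs supply slope 5).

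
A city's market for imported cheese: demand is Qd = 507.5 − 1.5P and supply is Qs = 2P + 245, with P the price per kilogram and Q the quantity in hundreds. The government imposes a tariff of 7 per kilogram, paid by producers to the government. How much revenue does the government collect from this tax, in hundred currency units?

Tax revenue = 2723 hundred.

Without the tax, 507.5 − 1.5P = 2P + 245 gives 3.5P = 262.5, so P* = 75 and Q* = 395.
With the tax collected from producers, supply shifts: Qs = 2(P − 7) + 245.
Solving gives Q = 389 with buyers paying 79 and producers receiving 72 (the 7 wedge).
Revenue = t · Q = 7 · 389 = 2723.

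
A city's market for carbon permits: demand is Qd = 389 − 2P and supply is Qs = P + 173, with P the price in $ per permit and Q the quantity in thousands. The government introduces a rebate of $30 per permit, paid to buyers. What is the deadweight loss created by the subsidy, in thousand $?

Before the subsidy: set 389 − 2P = P + 173 → P* = $72, Q* = 245.
With a per-unit subsidy paid to buyers, each effectively pays P − 30, so demand becomes Qd = 389 − 2(P − 30).
Solving gives Q = 265 with buyers paying $62 and suppliers receiving $92 (the $30 wedge).
Quantity rises by |ΔQ| = |245 − 265| = 20.
DWL = ½ · t · |ΔQ| = ½ · 30 · 20 = $300.

Deadweight loss = $300 thousand.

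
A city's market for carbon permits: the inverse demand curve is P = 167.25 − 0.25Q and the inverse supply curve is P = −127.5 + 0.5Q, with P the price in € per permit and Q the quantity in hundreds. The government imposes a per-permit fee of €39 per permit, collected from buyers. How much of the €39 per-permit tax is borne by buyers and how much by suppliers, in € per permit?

Inverting to Q(P) form: Qd = 669 − 4P; Qs = 2P + 255.
Before the tax: set 669 − 4P = 2P + 255 → P* = €69, Q* = 393.
With the tax collected from buyers, demand (in seller-price terms) shifts: Qd = 669 − 4(P + 39).
New equilibrium: buyers pay €82, suppliers receive €43, Q = 341. (Wedge: Pb − Ps = 39.)
Burden on buyers: €13; on suppliers: €26. (They sum to €39.)

Buyers bear €13 per permit; suppliers bear €26 per permit.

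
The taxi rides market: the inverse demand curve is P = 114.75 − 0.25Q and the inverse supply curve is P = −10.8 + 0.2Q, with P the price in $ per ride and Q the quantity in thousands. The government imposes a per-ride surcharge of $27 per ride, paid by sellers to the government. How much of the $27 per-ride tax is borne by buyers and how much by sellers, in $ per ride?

Buyers bear $15 per ride; sellers bear $12 per ride.

Inverting to Q(P) form: Qd = 459 − 4P; Qs = 5P + 54.
Before the tax: set 459 − 4P = 5P + 54 → P* = $45, Q* = 279.
With the tax collected from sellers, supply shifts: Qs = 5(P − 27) + 54.
New equilibrium: buyers pay $60, sellers receive $33, Q = 219. (Wedge: Pb − Ps = 27.)
Burden on buyers: $15; on sellers: $12. (They sum to $27.)
The less price-elastic side of the market bears the larger share of a per-unit tax.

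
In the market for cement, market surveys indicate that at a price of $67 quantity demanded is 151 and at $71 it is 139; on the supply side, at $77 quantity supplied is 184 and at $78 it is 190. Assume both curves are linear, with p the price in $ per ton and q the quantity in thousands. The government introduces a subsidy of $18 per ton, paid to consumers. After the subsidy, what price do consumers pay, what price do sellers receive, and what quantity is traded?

Demand slope: (139 − 151)/(71 − 67) = -3, so qd = 352 − 3p.
Supply slope: (190 − 184)/(78 − 77) = 6, so qs = 6p − 278.
Without the subsidy, 352 − 3p = 6p − 278 gives 9p = 630, so p* = $70 and q* = 142.
With a per-unit subsidy paid to consumers, each effectively pays p − 18, so demand becomes qd = 352 − 3(p − 18).
New equilibrium: consumers pay $58, sellers receive $76, q = 178. (Wedge: pb − ps = −18.)

Consumers pay $58; sellers receive $76; quantity = 178.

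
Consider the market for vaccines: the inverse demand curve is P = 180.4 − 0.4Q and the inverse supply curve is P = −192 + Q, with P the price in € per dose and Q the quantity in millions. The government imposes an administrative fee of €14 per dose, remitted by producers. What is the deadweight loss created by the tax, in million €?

Inverting to Q(P) form: Qd = 451 − 2.5P; Qs = P + 192.
Before the tax: set 451 − 2.5P = P + 192 → P* = €74, Q* = 266.
With the tax collected from producers, supply shifts: Qs = (P − 14) + 192.
New equilibrium: buyers pay €78, producers receive €64, Q = 256. (Wedge: Pb − Ps = 14.)
Quantity falls by |ΔQ| = |266 − 256| = 10.
DWL = ½ · t · |ΔQ| = ½ · 14 · 10 = €70.

Deadweight loss = €70 million.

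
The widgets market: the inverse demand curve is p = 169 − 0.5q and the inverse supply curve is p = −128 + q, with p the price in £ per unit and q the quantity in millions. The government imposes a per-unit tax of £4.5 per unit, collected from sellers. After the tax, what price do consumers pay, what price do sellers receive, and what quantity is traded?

Consumers pay £71.5; sellers receive £67; quantity = 195.

Inverting to q(p) form: qd = 338 − 2p; qs = p + 128.
Before the tax: set 338 − 2p = p + 128 → p* = £70, q* = 198.
With the tax collected from sellers, supply shifts: qs = (p − 4.5) + 128.
Solving gives q = 195 with consumers paying £71.5 and sellers receiving £67 (the £4.5 wedge).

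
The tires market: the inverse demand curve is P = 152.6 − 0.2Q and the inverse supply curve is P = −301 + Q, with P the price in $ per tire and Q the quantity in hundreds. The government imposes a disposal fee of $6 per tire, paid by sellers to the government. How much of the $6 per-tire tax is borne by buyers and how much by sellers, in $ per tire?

Rewrite in direct form: Qd = 763 − 5P and Qs = P + 301.
Before the tax: set 763 − 5P = P + 301 → P* = $77, Q* = 378.
With the tax collected from sellers, supply shifts: Qs = (P − 6) + 301.
Solving gives Q = 373 with buyers paying $78 and sellers receiving $72 (the $6 wedge).
Burden on buyers: $1; on sellers: $5. (They sum to $6.)

Buyers bear $1 per tire; sellers bear $5 per tire.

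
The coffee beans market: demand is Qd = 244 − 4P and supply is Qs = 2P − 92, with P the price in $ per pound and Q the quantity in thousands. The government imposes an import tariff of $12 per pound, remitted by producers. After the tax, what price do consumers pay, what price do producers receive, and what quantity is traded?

Consumers pay $60; producers receive $48; quantity = 4.

Before the tax: set 244 − 4P = 2P − 92 → P* = $56, Q* = 20.
With the tax collected from producers, supply shifts: Qs = 2(P − 12) − 92.
New equilibrium: consumers pay $60, producers receive $48, Q = 4. (Wedge: Pb − Ps = 12.)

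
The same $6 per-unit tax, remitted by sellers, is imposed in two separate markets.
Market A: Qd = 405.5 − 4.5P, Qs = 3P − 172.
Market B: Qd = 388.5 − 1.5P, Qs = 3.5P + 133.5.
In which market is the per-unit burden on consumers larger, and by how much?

Market A: pre-tax P* = $77, Q* = 59; post-tax Q = 48.2; per-unit burden on consumers = $2.4.
Market B: pre-tax P* = $51, Q* = 312; post-tax Q = 305.7; per-unit burden on consumers = $4.2.
Difference: $2.4 vs $4.2 → market B is larger by $1.8.

Market B, by $1.8.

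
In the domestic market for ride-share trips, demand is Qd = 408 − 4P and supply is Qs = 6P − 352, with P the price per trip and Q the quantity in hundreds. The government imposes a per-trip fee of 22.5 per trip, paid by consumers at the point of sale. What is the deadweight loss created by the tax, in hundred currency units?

Before the tax: set 408 − 4P = 6P − 352 → P* = 76, Q* = 104.
With the tax collected from consumers, demand (in seller-price terms) shifts: Qd = 408 − 4(P + 22.5).
Solving gives Q = 50 with consumers paying 89.5 and suppliers receiving 67 (the 22.5 wedge).
Quantity falls by |ΔQ| = |104 − 50| = 54.
DWL = ½ · t · |ΔQ| = ½ · 22.5 · 54 = 607.5.

Deadweight loss = 607.5 hundred.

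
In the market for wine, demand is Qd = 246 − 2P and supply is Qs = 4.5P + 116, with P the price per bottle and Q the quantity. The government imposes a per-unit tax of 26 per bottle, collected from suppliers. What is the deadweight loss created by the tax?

Deadweight loss = 468.

Before the tax: set 246 − 2P = 4.5P + 116 → P* = 20, Q* = 206.
With the tax collected from suppliers, supply shifts: Qs = 4.5(P − 26) + 116.
Solving gives Q = 170 with buyers paying 38 and suppliers receiving 12 (the 26 wedge).
Quantity falls by |ΔQ| = |206 − 170| = 36.
DWL = ½ · t · |ΔQ| = ½ · 26 · 36 = 468.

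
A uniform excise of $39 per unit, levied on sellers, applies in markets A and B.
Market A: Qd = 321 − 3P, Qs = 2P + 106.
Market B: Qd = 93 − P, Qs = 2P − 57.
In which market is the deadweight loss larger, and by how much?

Market A: pre-tax P* = $43, Q* = 192; post-tax Q = 145.2; deadweight loss = $912.6.
Market B: pre-tax P* = $50, Q* = 43; post-tax Q = 17; deadweight loss = $507.
Difference: $912.6 vs $507 → market A is larger by $405.6.

Market A, by $405.6.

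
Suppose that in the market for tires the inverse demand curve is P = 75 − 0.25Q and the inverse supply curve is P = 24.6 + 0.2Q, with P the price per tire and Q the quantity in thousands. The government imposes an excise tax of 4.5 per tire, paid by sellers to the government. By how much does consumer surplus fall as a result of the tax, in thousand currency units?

Consumer surplus falls by 267.5 thousand.

Rewrite in direct form: Qd = 300 − 4P and Qs = 5P − 123.
Without the tax, 300 − 4P = 5P − 123 gives 9P = 423, so P* = 47 and Q* = 112.
With the tax collected from sellers, supply shifts: Qs = 5(P − 4.5) − 123.
Solving gives Q = 102 with consumers paying 49.5 and sellers receiving 45 (the 4.5 wedge).
ΔCS is the trapezoid between Q = 102 and Q = 112 of height 2.5: ½ · (112 + 102) · 2.5 = 267.5.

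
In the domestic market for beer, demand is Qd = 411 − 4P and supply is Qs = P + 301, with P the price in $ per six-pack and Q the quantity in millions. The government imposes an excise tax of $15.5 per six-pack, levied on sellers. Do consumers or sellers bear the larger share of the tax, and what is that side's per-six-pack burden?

Sellers bear the larger share: $12.4 per six-pack.

Before the tax: set 411 − 4P = P + 301 → P* = $22, Q* = 323.
With the tax collected from sellers, supply shifts: Qs = (P − 15.5) + 301.
Solving gives Q = 310.6 with consumers paying $25.1 and sellers receiving $9.6 (the $15.5 wedge).
Per-six-pack burden: consumers $3.1, sellers $12.4.
Sellers take the larger share because supply is less price-elastic here (demand slope 4 vs supply slope 1).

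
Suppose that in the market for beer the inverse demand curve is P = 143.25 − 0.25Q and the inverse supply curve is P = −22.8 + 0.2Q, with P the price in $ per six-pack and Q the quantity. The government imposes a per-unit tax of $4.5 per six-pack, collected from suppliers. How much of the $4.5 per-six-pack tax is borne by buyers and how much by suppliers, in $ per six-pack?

Buyers bear $2.5 per six-pack; suppliers bear $2 per six-pack.

Rewrite in direct form: Qd = 573 − 4P and Qs = 5P + 114.
Without the tax, 573 − 4P = 5P + 114 gives 9P = 459, so P* = $51 and Q* = 369.
With the tax collected from suppliers, supply shifts: Qs = 5(P − 4.5) + 114.
Solving gives Q = 359 with buyers paying $53.5 and suppliers receiving $49 (the $4.5 wedge).
Burden on buyers: $2.5; on suppliers: $2. (They sum to $4.5.)
The less price-elastic side of the market bears the larger share of a per-unit tax.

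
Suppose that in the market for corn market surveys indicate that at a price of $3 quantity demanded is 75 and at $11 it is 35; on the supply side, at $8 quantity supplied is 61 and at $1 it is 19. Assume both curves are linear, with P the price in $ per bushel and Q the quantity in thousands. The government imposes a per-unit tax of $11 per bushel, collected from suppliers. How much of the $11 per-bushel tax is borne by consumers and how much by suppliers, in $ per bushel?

Consumers bear $6 per bushel; suppliers bear $5 per bushel.

Demand slope: (35 − 75)/(11 − 3) = -5, so Qd = 90 − 5P.
Supply slope: (19 − 61)/(1 − 8) = 6, so Qs = 6P + 13.
Before the tax: set 90 − 5P = 6P + 13 → P* = $7, Q* = 55.
With the tax collected from suppliers, supply shifts: Qs = 6(P − 11) + 13.
Solving gives Q = 25 with consumers paying $13 and suppliers receiving $2 (the $11 wedge).
Burden on consumers: $6; on suppliers: $5. (They sum to $11.)
The less price-elastic side of the market bears the larger share of a per-unit tax.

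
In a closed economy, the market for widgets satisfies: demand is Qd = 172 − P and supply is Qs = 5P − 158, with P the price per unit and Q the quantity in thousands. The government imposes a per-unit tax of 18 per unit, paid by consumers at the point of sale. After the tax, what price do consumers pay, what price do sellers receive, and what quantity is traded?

Consumers pay 70; sellers receive 52; quantity = 102.

Without the tax, 172 − P = 5P − 158 gives 6P = 330, so P* = 55 and Q* = 117.
With the tax collected from consumers, demand (in seller-price terms) shifts: Qd = 172 − (P + 18).
Solving gives Q = 102 with consumers paying 70 and sellers receiving 52 (the 18 wedge).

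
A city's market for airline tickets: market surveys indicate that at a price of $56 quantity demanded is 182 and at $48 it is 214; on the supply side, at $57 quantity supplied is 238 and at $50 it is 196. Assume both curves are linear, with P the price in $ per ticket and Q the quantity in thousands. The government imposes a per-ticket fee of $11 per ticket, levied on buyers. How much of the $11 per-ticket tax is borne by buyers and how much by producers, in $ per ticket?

Demand slope: (214 − 182)/(48 − 56) = -4, so Qd = 406 − 4P.
Supply slope: (196 − 238)/(50 − 57) = 6, so Qs = 6P − 104.
Without the tax, 406 − 4P = 6P − 104 gives 10P = 510, so P* = $51 and Q* = 202.
With the tax collected from buyers, demand (in seller-price terms) shifts: Qd = 406 − 4(P + 11).
New equilibrium: buyers pay $57.6, producers receive $46.6, Q = 175.6. (Wedge: Pb − Ps = 11.)
Burden on buyers: $6.6; on producers: $4.4. (They sum to $11.)

Buyers bear $6.6 per ticket; producers bear $4.4 per ticket.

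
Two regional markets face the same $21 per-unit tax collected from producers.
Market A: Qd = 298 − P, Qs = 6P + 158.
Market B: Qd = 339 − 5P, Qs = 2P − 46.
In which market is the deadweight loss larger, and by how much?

Market B, by $126.

Market A: pre-tax P* = $20, Q* = 278; post-tax Q = 260; deadweight loss = $189.
Market B: pre-tax P* = $55, Q* = 64; post-tax Q = 34; deadweight loss = $315.
Difference: $189 vs $315 → market B is larger by $126.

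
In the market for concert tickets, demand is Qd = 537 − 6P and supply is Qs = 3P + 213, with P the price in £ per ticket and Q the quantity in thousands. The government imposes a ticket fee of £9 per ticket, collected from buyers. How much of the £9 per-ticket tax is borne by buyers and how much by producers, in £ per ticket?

Buyers bear £3 per ticket; producers bear £6 per ticket.

Before the tax: set 537 − 6P = 3P + 213 → P* = £36, Q* = 321.
With the tax collected from buyers, demand (in seller-price terms) shifts: Qd = 537 − 6(P + 9).
Solving gives Q = 303 with buyers paying £39 and producers receiving £30 (the £9 wedge).
Burden on buyers: £3; on producers: £6. (They sum to £9.)
The less price-elastic side of the market bears the larger share of a per-unit tax.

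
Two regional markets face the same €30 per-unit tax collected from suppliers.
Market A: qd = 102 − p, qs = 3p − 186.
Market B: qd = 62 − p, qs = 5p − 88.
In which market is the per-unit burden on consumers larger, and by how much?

Market A: pre-tax p* = €72, q* = 30; post-tax q = 7.5; per-unit burden on consumers = €22.5.
Market B: pre-tax p* = €25, q* = 37; post-tax q = 12; per-unit burden on consumers = €25.
Difference: €22.5 vs €25 → market B is larger by €2.5.

Market B, by €2.5.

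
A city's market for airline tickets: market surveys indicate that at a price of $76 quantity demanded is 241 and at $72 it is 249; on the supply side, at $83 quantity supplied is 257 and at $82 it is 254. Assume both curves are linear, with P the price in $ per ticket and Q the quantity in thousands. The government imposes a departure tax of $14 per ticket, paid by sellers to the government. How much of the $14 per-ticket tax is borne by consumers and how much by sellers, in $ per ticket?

Demand slope: (249 − 241)/(72 − 76) = -2, so Qd = 393 − 2P.
Supply slope: (254 − 257)/(82 − 83) = 3, so Qs = 3P + 8.
Without the tax, 393 − 2P = 3P + 8 gives 5P = 385, so P* = $77 and Q* = 239.
With the tax collected from sellers, supply shifts: Qs = 3(P − 14) + 8.
New equilibrium: consumers pay $85.4, sellers receive $71.4, Q = 222.2. (Wedge: Pb − Ps = 14.)
Burden on consumers: $8.4; on sellers: $5.6. (They sum to $14.)
The less price-elastic side of the market bears the larger share of a per-unit tax.

Consumers bear $8.4 per ticket; sellers bear $5.6 per ticket.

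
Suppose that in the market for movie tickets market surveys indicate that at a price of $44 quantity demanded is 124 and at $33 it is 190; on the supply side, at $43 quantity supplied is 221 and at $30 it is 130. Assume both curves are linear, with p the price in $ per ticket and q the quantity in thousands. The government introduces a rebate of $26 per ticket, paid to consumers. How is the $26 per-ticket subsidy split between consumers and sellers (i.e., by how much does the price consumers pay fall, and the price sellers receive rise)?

Demand slope: (190 − 124)/(33 − 44) = -6, so qd = 388 − 6p.
Supply slope: (130 − 221)/(30 − 43) = 7, so qs = 7p − 80.
Before the subsidy: set 388 − 6p = 7p − 80 → p* = $36, q* = 172.
With a per-unit subsidy paid to consumers, each effectively pays p − 26, so demand becomes qd = 388 − 6(p − 26).
Solving gives q = 256 with consumers paying $22 and sellers receiving $48 (the $26 wedge).
Gain to consumers: $14; to sellers: $12. (They sum to $26.)

Consumers gain $14 per ticket; sellers gain $12 per ticket.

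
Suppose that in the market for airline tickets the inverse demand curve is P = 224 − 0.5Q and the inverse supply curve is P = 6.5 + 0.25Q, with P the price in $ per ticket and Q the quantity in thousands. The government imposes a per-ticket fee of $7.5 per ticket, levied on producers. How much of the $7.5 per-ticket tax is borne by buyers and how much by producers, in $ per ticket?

Buyers bear $5 per ticket; producers bear $2.5 per ticket.

Rewrite in direct form: Qd = 448 − 2P and Qs = 4P − 26.
Before the tax: set 448 − 2P = 4P − 26 → P* = $79, Q* = 290.
With the tax collected from producers, supply shifts: Qs = 4(P − 7.5) − 26.
Solving gives Q = 280 with buyers paying $84 and producers receiving $76.5 (the $7.5 wedge).
Burden on buyers: $5; on producers: $2.5. (They sum to $7.5.)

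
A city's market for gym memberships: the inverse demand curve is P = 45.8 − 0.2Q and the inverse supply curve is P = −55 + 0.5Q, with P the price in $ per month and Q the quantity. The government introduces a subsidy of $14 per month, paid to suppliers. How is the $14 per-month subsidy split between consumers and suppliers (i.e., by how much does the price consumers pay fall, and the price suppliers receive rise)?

Consumers gain $4 per month; suppliers gain $10 per month.

Inverting to Q(P) form: Qd = 229 − 5P; Qs = 2P + 110.
Without the subsidy, 229 − 5P = 2P + 110 gives 7P = 119, so P* = $17 and Q* = 144.
With a per-unit subsidy paid to suppliers, each receives P + 14 per unit sold, so supply becomes Qs = 2(P + 14) + 110.
Solving gives Q = 164 with consumers paying $13 and suppliers receiving $27 (the $14 wedge).
Gain to consumers: $4; to suppliers: $10. (They sum to $14.)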